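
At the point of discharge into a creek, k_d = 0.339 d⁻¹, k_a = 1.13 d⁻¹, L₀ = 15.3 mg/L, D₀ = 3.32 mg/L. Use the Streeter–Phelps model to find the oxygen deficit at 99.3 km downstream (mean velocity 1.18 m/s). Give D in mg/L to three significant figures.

Travel time t = x/v = 99.3 km / (1.18 m/s) = 99300 m / 1.18 m/s = 84150 s = 0.9740 d.
k_d L₀/(k_a−k_d) = 0.339×15.3/(1.13−0.339) = 5.187/0.7910 = 6.557 mg/L.
e^(−k_d t) = e^(−0.339×0.9740) = 0.7188; e^(−k_a t) = e^(−1.13×0.9740) = 0.3327.
D = 6.557 × (0.7188 − 0.3327) + 3.32 × 0.3327 = 2.532 + 1.104 = 3.636 mg/L.

D ≈ 3.64 mg/L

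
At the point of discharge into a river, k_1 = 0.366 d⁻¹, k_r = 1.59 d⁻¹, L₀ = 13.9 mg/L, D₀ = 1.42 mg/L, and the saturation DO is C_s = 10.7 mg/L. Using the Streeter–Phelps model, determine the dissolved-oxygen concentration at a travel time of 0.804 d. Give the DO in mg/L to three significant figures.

DO ≈ 8.37 mg/L

k_1 L₀/(k_r−k_1) = 0.366×13.9/(1.59−0.366) = 5.087/1.224 = 4.156 mg/L.
e^(−k_1 t) = e^(−0.366×0.8040) = 0.7451; e^(−k_r t) = e^(−1.59×0.8040) = 0.2785.
D = 4.156 × (0.7451 − 0.2785) + 1.42 × 0.2785 = 1.939 + 0.3955 = 2.335 mg/L.
DO = C_s − D = 10.7 − 2.335 = 8.365 mg/L.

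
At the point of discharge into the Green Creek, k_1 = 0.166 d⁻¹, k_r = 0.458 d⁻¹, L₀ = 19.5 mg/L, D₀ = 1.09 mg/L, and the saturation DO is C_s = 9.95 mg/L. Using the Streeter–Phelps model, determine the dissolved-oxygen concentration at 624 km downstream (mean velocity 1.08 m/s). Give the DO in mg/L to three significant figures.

DO ≈ 6.76 mg/L

Travel time t = x/v = 624 km / (1.08 m/s) = 624000 m / 1.08 m/s = 577800 s = 6.687 d.
k_1 L₀/(k_r−k_1) = 0.166×19.5/(0.458−0.166) = 3.237/0.2920 = 11.09 mg/L.
e^(−k_1 t) = e^(−0.166×6.687) = 0.3295; e^(−k_r t) = e^(−0.458×6.687) = 0.04676.
D = 11.09 × (0.3295 − 0.04676) + 1.09 × 0.04676 = 3.135 + 0.05097 = 3.186 mg/L.
DO = C_s − D = 9.95 − 3.186 = 6.764 mg/L.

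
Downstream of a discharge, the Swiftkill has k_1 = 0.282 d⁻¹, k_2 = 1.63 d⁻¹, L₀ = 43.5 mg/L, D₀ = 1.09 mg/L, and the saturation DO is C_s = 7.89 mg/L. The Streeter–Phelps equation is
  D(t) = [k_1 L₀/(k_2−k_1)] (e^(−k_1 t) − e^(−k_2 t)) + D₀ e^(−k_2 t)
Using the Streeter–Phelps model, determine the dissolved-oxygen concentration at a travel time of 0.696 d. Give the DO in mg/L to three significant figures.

k_1 L₀/(k_2−k_1) = 0.282×43.5/(1.63−0.282) = 12.27/1.348 = 9.100 mg/L.
e^(−k_1 t) = e^(−0.282×0.6960) = 0.8218; e^(−k_2 t) = e^(−1.63×0.6960) = 0.3216.
D = 9.100 × (0.8218 − 0.3216) + 1.09 × 0.3216 = 4.552 + 0.3505 = 4.902 mg/L.
DO = C_s − D = 7.89 − 4.902 = 2.988 mg/L.

DO ≈ 2.99 mg/L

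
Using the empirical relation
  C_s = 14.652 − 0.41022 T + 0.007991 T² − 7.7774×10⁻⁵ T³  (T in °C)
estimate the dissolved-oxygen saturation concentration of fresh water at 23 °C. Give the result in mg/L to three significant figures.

C_s ≈ 8.50 mg/L

C_s = 14.652 − 0.41022×23 + 0.007991×23² − 7.7774×10⁻⁵×23³ = 8.498 mg/L.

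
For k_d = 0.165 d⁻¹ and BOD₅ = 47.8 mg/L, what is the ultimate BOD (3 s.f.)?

L₀ ≈ 85.1 mg/L

BOD₅ = L₀(1 − e^(−5k_d)) ⇒ L₀ = BOD₅ / (1 − e^(−5×0.165))
= 47.8 / (1 − 0.4382) = 47.8 / 0.5618 = 85.09 mg/L.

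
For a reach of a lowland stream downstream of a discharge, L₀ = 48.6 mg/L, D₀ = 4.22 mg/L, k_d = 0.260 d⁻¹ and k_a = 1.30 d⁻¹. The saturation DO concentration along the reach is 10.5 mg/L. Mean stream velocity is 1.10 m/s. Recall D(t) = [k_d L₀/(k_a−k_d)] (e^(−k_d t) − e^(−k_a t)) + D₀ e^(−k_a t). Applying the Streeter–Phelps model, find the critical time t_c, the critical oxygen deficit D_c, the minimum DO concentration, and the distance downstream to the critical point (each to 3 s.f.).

t_c = [1/(k_a−k_d)] ln[(k_a/k_d)(1 − D₀(k_a−k_d)/(k_d L₀))]
= [1/(1.30−0.260)] ln[(1.30/0.260)(1 − 4.22×1.040/(0.260×48.6))]
= (1/1.040) ln[5.000 × 0.6527] = 0.9615 × ln(3.263) = 0.9615 × 1.183 = 1.137 d.
D_c = (k_d/k_a) L₀ e^(−k_d t_c) = (0.260/1.30) × 48.6 × e^(−0.260×1.137) = 0.2000 × 48.6 × 0.7440 = 7.232 mg/L.
Minimum DO = C_s − D_c = 10.5 − 7.232 = 3.268 mg/L.
x_c = v t_c = 1.10 m/s × 1.137 d × 86400 s/d = 108100 m ≈ 108 km.

t_c ≈ 1.14 d; D_c ≈ 7.23 mg/L; min DO ≈ 3.27 mg/L; x_c ≈ 108 km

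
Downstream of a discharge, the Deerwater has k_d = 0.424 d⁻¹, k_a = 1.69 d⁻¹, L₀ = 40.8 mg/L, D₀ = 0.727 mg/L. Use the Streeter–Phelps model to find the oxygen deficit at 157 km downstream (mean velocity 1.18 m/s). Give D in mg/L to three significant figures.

D ≈ 6.15 mg/L

Travel time t = x/v = 157 km / (1.18 m/s) = 157000 m / 1.18 m/s = 133100 s = 1.540 d.
k_d L₀/(k_a−k_d) = 0.424×40.8/(1.69−0.424) = 17.30/1.266 = 13.66 mg/L.
e^(−k_d t) = e^(−0.424×1.540) = 0.5205; e^(−k_a t) = e^(−1.69×1.540) = 0.07409.
D = 13.66 × (0.5205 − 0.07409) + 0.727 × 0.07409 = 6.100 + 0.05386 = 6.154 mg/L.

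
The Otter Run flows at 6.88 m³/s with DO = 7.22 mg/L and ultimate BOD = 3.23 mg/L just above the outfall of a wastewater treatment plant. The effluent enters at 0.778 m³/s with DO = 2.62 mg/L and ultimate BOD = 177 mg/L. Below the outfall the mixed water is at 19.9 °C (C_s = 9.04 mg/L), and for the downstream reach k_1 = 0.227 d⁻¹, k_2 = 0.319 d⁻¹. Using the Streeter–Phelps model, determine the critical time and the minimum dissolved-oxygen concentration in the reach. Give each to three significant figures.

t_c ≈ 3.20 d; minimum DO ≈ 1.86 mg/L

Mixed DO = (6.88×7.22 + 0.778×2.62)/(6.88+0.778) = 51.71/7.658 = 6.753 mg/L.
Mixed L₀ = (6.88×3.23 + 0.778×177)/(7.658) = 159.9/7.658 = 20.88 mg/L.
Initial deficit D₀ = C_s − DO₀ = 9.04 − 6.753 = 2.287 mg/L.
t_c = (1/0.09200) ln[(0.319/0.227)(1 − 2.287×0.09200/(0.227×20.88))] = 10.87 × ln(1.343) = 3.205 d.
D_c = (0.227/0.319) × 20.88 × e^(−0.227×3.205) = 0.7116 × 20.88 × 0.4831 = 7.180 mg/L.
Minimum DO = 9.04 − 7.180 = 1.860 mg/L.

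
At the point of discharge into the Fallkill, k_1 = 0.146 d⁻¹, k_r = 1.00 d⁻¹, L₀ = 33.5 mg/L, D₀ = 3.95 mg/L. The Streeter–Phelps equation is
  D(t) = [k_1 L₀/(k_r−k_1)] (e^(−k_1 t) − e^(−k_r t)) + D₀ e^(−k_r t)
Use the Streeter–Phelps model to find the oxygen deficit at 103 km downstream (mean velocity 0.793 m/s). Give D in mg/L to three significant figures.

Travel time t = x/v = 103 km / (0.793 m/s) = 103000 m / 0.793 m/s = 129900 s = 1.503 d.
k_1 L₀/(k_r−k_1) = 0.146×33.5/(1.00−0.146) = 4.891/0.8540 = 5.727 mg/L.
e^(−k_1 t) = e^(−0.146×1.503) = 0.8029; e^(−k_r t) = e^(−1.00×1.503) = 0.2224.
D = 5.727 × (0.8029 − 0.2224) + 3.95 × 0.2224 = 3.325 + 0.8784 = 4.203 mg/L.

D ≈ 4.20 mg/L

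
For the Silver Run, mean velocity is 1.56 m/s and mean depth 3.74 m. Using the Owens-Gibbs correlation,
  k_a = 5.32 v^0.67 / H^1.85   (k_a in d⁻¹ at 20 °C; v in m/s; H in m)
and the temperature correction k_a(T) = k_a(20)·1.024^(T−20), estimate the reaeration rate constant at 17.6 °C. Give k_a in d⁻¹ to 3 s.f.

k_a ≈ 0.590 d⁻¹

k_a(20) = 5.32 × 1.56^0.67 / 3.74^1.85 = 5.32 × 1.347 / 11.48 = 0.6244 d⁻¹.
k_a(17.6) = 0.6244 × 1.024^(17.6−20) = 0.6244 × 0.9447 = 0.5899 d⁻¹.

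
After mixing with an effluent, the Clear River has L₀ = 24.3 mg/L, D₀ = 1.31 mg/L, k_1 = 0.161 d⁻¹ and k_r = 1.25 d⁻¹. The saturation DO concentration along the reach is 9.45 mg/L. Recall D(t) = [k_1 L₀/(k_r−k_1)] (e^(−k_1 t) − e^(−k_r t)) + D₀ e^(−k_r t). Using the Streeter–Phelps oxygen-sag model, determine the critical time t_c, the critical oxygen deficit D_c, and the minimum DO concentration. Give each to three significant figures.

t_c = [1/(k_r−k_1)] ln[(k_r/k_1)(1 − D₀(k_r−k_1)/(k_1 L₀))]
= [1/(1.25−0.161)] ln[(1.25/0.161)(1 − 1.31×1.089/(0.161×24.3))]
= (1/1.089) ln[7.764 × 0.6354] = 0.9183 × ln(4.933) = 0.9183 × 1.596 = 1.465 d.
L(t_c) = L₀ e^(−k_1 t_c) = 24.3 × 0.7898 = 19.19 mg/L, and at the critical point k_r D_c = k_1 L, so D_c = (0.161/1.25) × 19.19 = 2.472 mg/L.
Minimum DO = C_s − D_c = 9.45 − 2.472 = 6.978 mg/L.

t_c ≈ 1.47 d; D_c ≈ 2.47 mg/L; min DO ≈ 6.98 mg/L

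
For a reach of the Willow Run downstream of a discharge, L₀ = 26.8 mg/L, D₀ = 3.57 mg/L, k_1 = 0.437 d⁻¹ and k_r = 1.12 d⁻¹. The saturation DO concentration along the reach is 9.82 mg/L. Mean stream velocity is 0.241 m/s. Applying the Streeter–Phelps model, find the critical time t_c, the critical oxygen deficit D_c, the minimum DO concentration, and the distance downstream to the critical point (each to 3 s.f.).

With k_r/k_1 = 2.563 and 1 − D₀(k_r−k_1)/(k_1 L₀) = 0.7918,
t_c = ln(2.563 × 0.7918) / (1.12 − 0.437) = ln(2.029) / 0.6830 = 0.7077/0.6830 = 1.036 d.
D_c = (k_1/k_r) L₀ e^(−k_1 t_c) = (0.437/1.12) × 26.8 × e^(−0.437×1.036) = 0.3902 × 26.8 × 0.6358 = 6.649 mg/L.
Minimum DO = C_s − D_c = 9.82 − 6.649 = 3.171 mg/L.
x_c = v t_c = 0.241 m/s × 1.036 d × 86400 s/d = 21580 m ≈ 21.6 km.

t_c ≈ 1.04 d; D_c ≈ 6.65 mg/L; min DO ≈ 3.17 mg/L; x_c ≈ 21.6 km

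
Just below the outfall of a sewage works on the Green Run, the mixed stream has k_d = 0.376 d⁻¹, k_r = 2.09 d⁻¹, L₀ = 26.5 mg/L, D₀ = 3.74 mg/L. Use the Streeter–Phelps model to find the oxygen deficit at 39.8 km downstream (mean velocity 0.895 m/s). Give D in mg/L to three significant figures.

Travel time t = x/v = 39.8 km / (0.895 m/s) = 39800 m / 0.895 m/s = 44470 s = 0.5147 d.
k_d L₀/(k_r−k_d) = 0.376×26.5/(2.09−0.376) = 9.964/1.714 = 5.813 mg/L.
e^(−k_d t) = e^(−0.376×0.5147) = 0.8241; e^(−k_r t) = e^(−2.09×0.5147) = 0.3411.
D = 5.813 × (0.8241 − 0.3411) + 3.74 × 0.3411 = 2.808 + 1.276 = 4.083 mg/L.

D ≈ 4.08 mg/L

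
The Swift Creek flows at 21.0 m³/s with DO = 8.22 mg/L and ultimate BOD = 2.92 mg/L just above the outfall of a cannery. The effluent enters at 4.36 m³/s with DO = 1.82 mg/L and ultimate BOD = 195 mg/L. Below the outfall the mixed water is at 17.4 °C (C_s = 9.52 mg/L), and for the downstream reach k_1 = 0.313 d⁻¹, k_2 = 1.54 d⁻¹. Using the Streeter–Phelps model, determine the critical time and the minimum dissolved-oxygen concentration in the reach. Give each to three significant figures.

t_c ≈ 1.05 d; minimum DO ≈ 4.26 mg/L

Mixed DO = (21.0×8.22 + 4.36×1.82)/(21.0+4.36) = 180.6/25.36 = 7.120 mg/L.
Mixed L₀ = (21.0×2.92 + 4.36×195)/(25.36) = 911.5/25.36 = 35.94 mg/L.
Initial deficit D₀ = C_s − DO₀ = 9.52 − 7.120 = 2.400 mg/L.
t_c = (1/1.227) ln[(1.54/0.313)(1 − 2.400×1.227/(0.313×35.94))] = 0.8150 × ln(3.632) = 1.051 d.
D_c = (0.313/1.54) × 35.94 × e^(−0.313×1.051) = 0.2032 × 35.94 × 0.7196 = 5.257 mg/L.
Minimum DO = 9.52 − 5.257 = 4.263 mg/L.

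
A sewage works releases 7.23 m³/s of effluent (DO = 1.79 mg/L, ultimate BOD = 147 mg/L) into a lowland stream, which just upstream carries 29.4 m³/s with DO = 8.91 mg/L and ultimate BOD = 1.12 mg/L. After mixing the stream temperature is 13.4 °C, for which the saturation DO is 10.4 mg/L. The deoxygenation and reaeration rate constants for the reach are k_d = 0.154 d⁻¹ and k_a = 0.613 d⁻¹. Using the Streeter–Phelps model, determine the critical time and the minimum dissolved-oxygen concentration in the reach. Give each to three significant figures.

Mixed DO = (29.4×8.91 + 7.23×1.79)/(29.4+7.23) = 274.9/36.63 = 7.505 mg/L.
Mixed L₀ = (29.4×1.12 + 7.23×147)/(36.63) = 1096/36.63 = 29.91 mg/L.
Initial deficit D₀ = C_s − DO₀ = 10.4 − 7.505 = 2.895 mg/L.
t_c = (1/0.4590) ln[(0.613/0.154)(1 − 2.895×0.4590/(0.154×29.91))] = 2.179 × ln(2.832) = 2.268 d.
D_c = (0.154/0.613) × 29.91 × e^(−0.154×2.268) = 0.2512 × 29.91 × 0.7052 = 5.300 mg/L.
Minimum DO = 10.4 − 5.300 = 5.100 mg/L.

t_c ≈ 2.27 d; minimum DO ≈ 5.10 mg/L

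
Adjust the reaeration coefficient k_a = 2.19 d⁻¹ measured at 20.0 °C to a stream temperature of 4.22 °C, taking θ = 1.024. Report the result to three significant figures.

k_a ≈ 1.51 d⁻¹

k_a(T₂) = k_a(T₁) · θ^(T₂−T₁) = 2.19 × 1.024^(4.22−20.0)
= 2.19 × 1.024^-15.8 = 2.19 × 0.6878 = 1.506 d⁻¹.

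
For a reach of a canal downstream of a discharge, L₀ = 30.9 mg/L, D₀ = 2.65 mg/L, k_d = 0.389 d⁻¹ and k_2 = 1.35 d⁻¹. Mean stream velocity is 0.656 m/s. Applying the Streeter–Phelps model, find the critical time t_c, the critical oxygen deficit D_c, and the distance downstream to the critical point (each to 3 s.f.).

t_c ≈ 1.05 d; D_c ≈ 5.93 mg/L; x_c ≈ 59.3 km

t_c = [1/(k_2−k_d)] ln[(k_2/k_d)(1 − D₀(k_2−k_d)/(k_d L₀))]
= [1/(1.35−0.389)] ln[(1.35/0.389)(1 − 2.65×0.9610/(0.389×30.9))]
= (1/0.9610) ln[3.470 × 0.7881] = 1.041 × ln(2.735) = 1.041 × 1.006 = 1.047 d.
D_c = (k_d/k_2) L₀ e^(−k_d t_c) = (0.389/1.35) × 30.9 × e^(−0.389×1.047) = 0.2881 × 30.9 × 0.6654 = 5.925 mg/L.
x_c = v t_c = 0.656 m/s × 1.047 d × 86400 s/d = 59340 m ≈ 59.3 km.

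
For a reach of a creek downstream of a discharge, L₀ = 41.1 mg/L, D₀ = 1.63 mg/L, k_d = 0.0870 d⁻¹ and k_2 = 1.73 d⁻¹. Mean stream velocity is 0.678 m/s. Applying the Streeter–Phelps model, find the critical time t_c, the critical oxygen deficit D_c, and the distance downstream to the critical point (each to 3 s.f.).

t_c ≈ 0.979 d; D_c ≈ 1.90 mg/L; x_c ≈ 57.3 km

t_c = [1/(k_2−k_d)] ln[(k_2/k_d)(1 − D₀(k_2−k_d)/(k_d L₀))]
= [1/(1.73−0.0870)] ln[(1.73/0.0870)(1 − 1.63×1.643/(0.0870×41.1))]
= (1/1.643) ln[19.89 × 0.2510] = 0.6086 × ln(4.992) = 0.6086 × 1.608 = 0.9786 d.
D_c = (k_d/k_2) L₀ e^(−k_d t_c) = (0.0870/1.73) × 41.1 × e^(−0.0870×0.9786) = 0.05029 × 41.1 × 0.9184 = 1.898 mg/L.
x_c = v t_c = 0.678 m/s × 0.9786 d × 86400 s/d = 57320 m ≈ 57.3 km.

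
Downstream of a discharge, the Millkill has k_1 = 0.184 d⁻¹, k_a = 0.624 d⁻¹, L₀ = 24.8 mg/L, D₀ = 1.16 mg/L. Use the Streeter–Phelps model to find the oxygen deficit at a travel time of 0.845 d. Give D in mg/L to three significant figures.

k_1 L₀/(k_a−k_1) = 0.184×24.8/(0.624−0.184) = 4.563/0.4400 = 10.37 mg/L.
e^(−k_1 t) = e^(−0.184×0.8450) = 0.8560; e^(−k_a t) = e^(−0.624×0.8450) = 0.5902.
D = 10.37 × (0.8560 − 0.5902) + 1.16 × 0.5902 = 2.757 + 0.6846 = 3.441 mg/L.

D ≈ 3.44 mg/L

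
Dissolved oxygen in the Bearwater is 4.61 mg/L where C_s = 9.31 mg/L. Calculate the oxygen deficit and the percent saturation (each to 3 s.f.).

D ≈ 4.70 mg/L; 49.5 % saturation

D = C_s − C = 9.31 − 4.61 = 4.70 mg/L.
% saturation = 4.61/9.31 × 100 = 49.5 %.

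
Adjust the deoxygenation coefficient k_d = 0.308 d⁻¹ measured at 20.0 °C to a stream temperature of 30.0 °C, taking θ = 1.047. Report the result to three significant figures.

k_d(T₂) = k_d(T₁) · θ^(T₂−T₁) = 0.308 × 1.047^(30.0−20.0)
= 0.308 × 1.047^10.0 = 0.308 × 1.583 = 0.4875 d⁻¹.

k_d ≈ 0.488 d⁻¹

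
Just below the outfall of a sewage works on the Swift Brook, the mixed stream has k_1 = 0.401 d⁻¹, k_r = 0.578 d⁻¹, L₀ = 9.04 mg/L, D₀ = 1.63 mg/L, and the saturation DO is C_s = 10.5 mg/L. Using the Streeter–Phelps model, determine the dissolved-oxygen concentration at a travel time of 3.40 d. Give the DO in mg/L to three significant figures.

k_1 L₀/(k_r−k_1) = 0.401×9.04/(0.578−0.401) = 3.625/0.1770 = 20.48 mg/L.
e^(−k_1 t) = e^(−0.401×3.400) = 0.2558; e^(−k_r t) = e^(−0.578×3.400) = 0.1401.
D = 20.48 × (0.2558 − 0.1401) + 1.63 × 0.1401 = 2.369 + 0.2284 = 2.597 mg/L.
DO = C_s − D = 10.5 − 2.597 = 7.903 mg/L.

DO ≈ 7.90 mg/L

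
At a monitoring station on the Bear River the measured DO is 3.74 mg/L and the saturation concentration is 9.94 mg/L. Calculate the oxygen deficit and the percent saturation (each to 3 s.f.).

D = C_s − C = 9.94 − 3.74 = 6.20 mg/L.
% saturation = 3.74/9.94 × 100 = 37.6 %.

D ≈ 6.20 mg/L; 37.6 % saturation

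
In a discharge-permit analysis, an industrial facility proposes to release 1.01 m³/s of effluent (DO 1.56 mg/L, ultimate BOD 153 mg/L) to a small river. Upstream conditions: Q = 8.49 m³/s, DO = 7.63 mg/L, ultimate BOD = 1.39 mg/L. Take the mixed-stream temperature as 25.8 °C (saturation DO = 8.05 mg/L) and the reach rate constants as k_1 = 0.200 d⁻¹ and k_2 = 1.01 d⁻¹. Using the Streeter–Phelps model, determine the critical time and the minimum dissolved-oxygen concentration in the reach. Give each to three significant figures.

Mixed DO = (8.49×7.63 + 1.01×1.56)/(8.49+1.01) = 66.35/9.500 = 6.985 mg/L.
Mixed L₀ = (8.49×1.39 + 1.01×153)/(9.500) = 166.3/9.500 = 17.51 mg/L.
Initial deficit D₀ = C_s − DO₀ = 8.05 − 6.985 = 1.065 mg/L.
t_c = (1/0.8100) ln[(1.01/0.200)(1 − 1.065×0.8100/(0.200×17.51))] = 1.235 × ln(3.806) = 1.650 d.
D_c = (0.200/1.01) × 17.51 × e^(−0.200×1.650) = 0.1980 × 17.51 × 0.7189 = 2.493 mg/L.
Minimum DO = 8.05 − 2.493 = 5.557 mg/L.

t_c ≈ 1.65 d; minimum DO ≈ 5.56 mg/L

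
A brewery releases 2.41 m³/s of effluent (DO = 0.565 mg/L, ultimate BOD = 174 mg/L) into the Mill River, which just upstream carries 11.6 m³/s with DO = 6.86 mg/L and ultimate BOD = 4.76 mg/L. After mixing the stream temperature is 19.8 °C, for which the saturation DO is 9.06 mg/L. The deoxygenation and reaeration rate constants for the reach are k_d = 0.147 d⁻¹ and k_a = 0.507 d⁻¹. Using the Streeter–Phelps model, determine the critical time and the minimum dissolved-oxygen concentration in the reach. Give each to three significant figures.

t_c ≈ 2.69 d; minimum DO ≈ 2.44 mg/L

Mixed DO = (11.6×6.86 + 2.41×0.565)/(11.6+2.41) = 80.94/14.01 = 5.777 mg/L.
Mixed L₀ = (11.6×4.76 + 2.41×174)/(14.01) = 474.6/14.01 = 33.87 mg/L.
Initial deficit D₀ = C_s − DO₀ = 9.06 − 5.777 = 3.283 mg/L.
t_c = (1/0.3600) ln[(0.507/0.147)(1 − 3.283×0.3600/(0.147×33.87))] = 2.778 × ln(2.630) = 2.686 d.
D_c = (0.147/0.507) × 33.87 × e^(−0.147×2.686) = 0.2899 × 33.87 × 0.6737 = 6.617 mg/L.
Minimum DO = 9.06 − 6.617 = 2.443 mg/L.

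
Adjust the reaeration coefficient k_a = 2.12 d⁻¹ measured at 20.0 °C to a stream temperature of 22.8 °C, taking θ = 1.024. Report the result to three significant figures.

k_a(T₂) = k_a(T₁) · θ^(T₂−T₁) = 2.12 × 1.024^(22.8−20.0)
= 2.12 × 1.024^2.80 = 2.12 × 1.069 = 2.266 d⁻¹.

k_a ≈ 2.27 d⁻¹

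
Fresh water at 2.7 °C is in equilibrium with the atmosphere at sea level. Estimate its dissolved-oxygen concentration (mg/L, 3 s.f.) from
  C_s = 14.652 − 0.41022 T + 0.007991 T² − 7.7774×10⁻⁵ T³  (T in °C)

C_s ≈ 13.6 mg/L

C_s = 14.652 − 0.41022×2.7 + 0.007991×2.7² − 7.7774×10⁻⁵×2.7³ = 13.60 mg/L.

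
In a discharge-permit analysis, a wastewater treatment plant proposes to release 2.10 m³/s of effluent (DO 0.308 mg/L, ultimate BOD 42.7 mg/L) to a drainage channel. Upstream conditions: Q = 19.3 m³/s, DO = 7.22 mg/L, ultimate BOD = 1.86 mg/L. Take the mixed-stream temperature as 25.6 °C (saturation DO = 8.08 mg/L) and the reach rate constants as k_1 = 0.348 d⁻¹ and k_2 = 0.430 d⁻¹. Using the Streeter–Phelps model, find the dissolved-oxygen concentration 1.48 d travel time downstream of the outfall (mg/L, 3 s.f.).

Mixed DO = (19.3×7.22 + 2.10×0.308)/(19.3+2.10) = 140.0/21.40 = 6.542 mg/L.
Mixed L₀ = (19.3×1.86 + 2.10×42.7)/(21.40) = 125.6/21.40 = 5.868 mg/L.
Initial deficit D₀ = C_s − DO₀ = 8.08 − 6.542 = 1.538 mg/L.
D(1.48) = [0.348×5.868/(0.430−0.348)](e^(−0.348×1.48) − e^(−0.430×1.48)) + 1.538 e^(−0.430×1.48)
= 24.90 × (0.5975 − 0.5292) + 1.538 × 0.5292 = 2.514 mg/L.
DO = 8.08 − 2.514 = 5.566 mg/L.

DO ≈ 5.57 mg/L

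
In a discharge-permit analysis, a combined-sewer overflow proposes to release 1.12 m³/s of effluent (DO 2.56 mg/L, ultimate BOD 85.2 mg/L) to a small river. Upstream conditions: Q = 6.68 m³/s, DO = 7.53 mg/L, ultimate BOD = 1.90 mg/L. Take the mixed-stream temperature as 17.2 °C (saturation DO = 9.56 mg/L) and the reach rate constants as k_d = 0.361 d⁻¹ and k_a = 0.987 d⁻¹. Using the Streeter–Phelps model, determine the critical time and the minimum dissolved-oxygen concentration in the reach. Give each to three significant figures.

t_c ≈ 0.935 d; minimum DO ≈ 5.94 mg/L

Mixed DO = (6.68×7.53 + 1.12×2.56)/(6.68+1.12) = 53.17/7.800 = 6.816 mg/L.
Mixed L₀ = (6.68×1.90 + 1.12×85.2)/(7.800) = 108.1/7.800 = 13.86 mg/L.
Initial deficit D₀ = C_s − DO₀ = 9.56 − 6.816 = 2.744 mg/L.
t_c = (1/0.6260) ln[(0.987/0.361)(1 − 2.744×0.6260/(0.361×13.86))] = 1.597 × ln(1.796) = 0.9351 d.
D_c = (0.361/0.987) × 13.86 × e^(−0.361×0.9351) = 0.3658 × 13.86 × 0.7135 = 3.617 mg/L.
Minimum DO = 9.56 − 3.617 = 5.943 mg/L.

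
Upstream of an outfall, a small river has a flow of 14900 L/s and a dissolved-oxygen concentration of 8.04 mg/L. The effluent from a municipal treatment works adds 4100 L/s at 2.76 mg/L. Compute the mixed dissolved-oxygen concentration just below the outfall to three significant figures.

Flow-weighted mixing: C = (Q_r C_r + Q_w C_w)/(Q_r + Q_w)
= (14900×8.04 + 4100×2.76)/(14900 + 4100) = 131100/19000 = 6.901 mg/L.

6.90 mg/L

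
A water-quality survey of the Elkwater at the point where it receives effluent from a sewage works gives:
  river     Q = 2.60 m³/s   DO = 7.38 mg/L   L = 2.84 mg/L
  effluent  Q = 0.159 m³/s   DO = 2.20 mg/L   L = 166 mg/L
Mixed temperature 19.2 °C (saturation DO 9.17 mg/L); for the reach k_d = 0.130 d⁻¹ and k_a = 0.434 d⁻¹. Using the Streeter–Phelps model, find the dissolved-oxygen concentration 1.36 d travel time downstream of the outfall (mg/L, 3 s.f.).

DO ≈ 6.53 mg/L

Mixed DO = (2.60×7.38 + 0.159×2.20)/(2.60+0.159) = 19.54/2.759 = 7.081 mg/L.
Mixed L₀ = (2.60×2.84 + 0.159×166)/(2.759) = 33.78/2.759 = 12.24 mg/L.
Initial deficit D₀ = C_s − DO₀ = 9.17 − 7.081 = 2.089 mg/L.
D(1.36) = [0.130×12.24/(0.434−0.130)](e^(−0.130×1.36) − e^(−0.434×1.36)) + 2.089 e^(−0.434×1.36)
= 5.235 × (0.8379 − 0.5542) + 2.089 × 0.5542 = 2.643 mg/L.
DO = 9.17 − 2.643 = 6.527 mg/L.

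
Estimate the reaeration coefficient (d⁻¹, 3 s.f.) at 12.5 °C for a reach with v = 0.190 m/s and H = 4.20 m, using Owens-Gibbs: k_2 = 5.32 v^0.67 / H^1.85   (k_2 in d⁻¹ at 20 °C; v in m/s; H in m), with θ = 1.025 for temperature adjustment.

k_2(20) = 5.32 × 0.190^0.67 / 4.20^1.85 = 5.32 × 0.3287 / 14.22 = 0.1229 d⁻¹.
k_2(12.5) = 0.1229 × 1.025^(12.5−20) = 0.1229 × 0.8309 = 0.1021 d⁻¹.

k_2 ≈ 0.102 d⁻¹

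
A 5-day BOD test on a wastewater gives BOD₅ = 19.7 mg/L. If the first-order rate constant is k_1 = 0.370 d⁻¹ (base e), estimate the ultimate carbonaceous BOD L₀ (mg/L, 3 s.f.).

L₀ ≈ 23.4 mg/L

BOD₅ = L₀(1 − e^(−5k_1)) ⇒ L₀ = BOD₅ / (1 − e^(−5×0.370))
= 19.7 / (1 − 0.1572) = 19.7 / 0.8428 = 23.38 mg/L.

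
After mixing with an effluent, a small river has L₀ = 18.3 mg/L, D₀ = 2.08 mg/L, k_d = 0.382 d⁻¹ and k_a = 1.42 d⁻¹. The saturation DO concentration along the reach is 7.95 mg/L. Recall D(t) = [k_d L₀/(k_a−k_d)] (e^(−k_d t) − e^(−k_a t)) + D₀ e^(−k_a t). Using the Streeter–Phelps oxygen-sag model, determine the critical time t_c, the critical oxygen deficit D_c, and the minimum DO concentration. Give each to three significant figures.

t_c ≈ 0.909 d; D_c ≈ 3.48 mg/L; min DO ≈ 4.47 mg/L

With k_a/k_d = 3.717 and 1 − D₀(k_a−k_d)/(k_d L₀) = 0.6912,
t_c = ln(3.717 × 0.6912) / (1.42 − 0.382) = ln(2.569) / 1.038 = 0.9436/1.038 = 0.9091 d.
L(t_c) = L₀ e^(−k_d t_c) = 18.3 × 0.7066 = 12.93 mg/L, and at the critical point k_a D_c = k_d L, so D_c = (0.382/1.42) × 12.93 = 3.479 mg/L.
Minimum DO = C_s − D_c = 7.95 − 3.479 = 4.471 mg/L.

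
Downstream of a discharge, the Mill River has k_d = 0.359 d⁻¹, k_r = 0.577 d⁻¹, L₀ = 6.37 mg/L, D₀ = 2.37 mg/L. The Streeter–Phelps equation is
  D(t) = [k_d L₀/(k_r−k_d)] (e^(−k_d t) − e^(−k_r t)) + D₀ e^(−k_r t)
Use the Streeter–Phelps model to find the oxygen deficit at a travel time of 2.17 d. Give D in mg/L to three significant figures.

k_d L₀/(k_r−k_d) = 0.359×6.37/(0.577−0.359) = 2.287/0.2180 = 10.49 mg/L.
e^(−k_d t) = e^(−0.359×2.170) = 0.4589; e^(−k_r t) = e^(−0.577×2.170) = 0.2859.
D = 10.49 × (0.4589 − 0.2859) + 2.37 × 0.2859 = 1.814 + 0.6776 = 2.492 mg/L.

D ≈ 2.49 mg/L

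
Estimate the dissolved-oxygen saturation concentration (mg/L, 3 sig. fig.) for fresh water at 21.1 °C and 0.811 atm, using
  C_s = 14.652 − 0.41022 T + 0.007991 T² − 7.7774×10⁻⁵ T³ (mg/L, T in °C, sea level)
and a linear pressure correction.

At sea level: C_s = 14.652 − 0.41022×21.1 + 0.007991×21.1² − 7.7774×10⁻⁵×21.1³ = 8.823 mg/L.
Pressure correction: C_s' = 8.823 × 0.811 = 7.156 mg/L.

C_s ≈ 7.16 mg/L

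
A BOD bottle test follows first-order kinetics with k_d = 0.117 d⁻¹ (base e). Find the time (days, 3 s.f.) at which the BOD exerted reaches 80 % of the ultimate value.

y/L₀ = 1 − e^(−k_d t) = 0.80 ⇒ e^(−k_d t) = 0.200
t = −ln(0.200) / 0.117 = 1.609 / 0.117 = 13.76 d.

t ≈ 13.8 d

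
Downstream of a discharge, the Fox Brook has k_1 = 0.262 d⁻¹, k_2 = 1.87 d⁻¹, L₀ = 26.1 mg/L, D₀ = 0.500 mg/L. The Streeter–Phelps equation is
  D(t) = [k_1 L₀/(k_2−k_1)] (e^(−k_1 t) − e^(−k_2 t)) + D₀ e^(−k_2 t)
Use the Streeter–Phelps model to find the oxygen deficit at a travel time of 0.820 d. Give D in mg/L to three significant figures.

k_1 L₀/(k_2−k_1) = 0.262×26.1/(1.87−0.262) = 6.838/1.608 = 4.253 mg/L.
e^(−k_1 t) = e^(−0.262×0.8200) = 0.8067; e^(−k_2 t) = e^(−1.87×0.8200) = 0.2158.
D = 4.253 × (0.8067 − 0.2158) + 0.500 × 0.2158 = 2.513 + 0.1079 = 2.621 mg/L.

D ≈ 2.62 mg/L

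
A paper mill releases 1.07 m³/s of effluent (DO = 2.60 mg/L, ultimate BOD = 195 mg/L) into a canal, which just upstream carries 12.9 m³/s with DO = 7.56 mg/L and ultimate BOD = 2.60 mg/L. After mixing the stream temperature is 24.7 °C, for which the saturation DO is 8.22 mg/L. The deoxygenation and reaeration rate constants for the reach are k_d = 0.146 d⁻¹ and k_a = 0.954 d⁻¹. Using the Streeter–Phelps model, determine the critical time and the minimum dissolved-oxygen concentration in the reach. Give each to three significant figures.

t_c ≈ 1.82 d; minimum DO ≈ 6.19 mg/L

Mixed DO = (12.9×7.56 + 1.07×2.60)/(12.9+1.07) = 100.3/13.97 = 7.180 mg/L.
Mixed L₀ = (12.9×2.60 + 1.07×195)/(13.97) = 242.2/13.97 = 17.34 mg/L.
Initial deficit D₀ = C_s − DO₀ = 8.22 − 7.180 = 1.040 mg/L.
t_c = (1/0.8080) ln[(0.954/0.146)(1 − 1.040×0.8080/(0.146×17.34))] = 1.238 × ln(4.365) = 1.824 d.
D_c = (0.146/0.954) × 17.34 × e^(−0.146×1.824) = 0.1530 × 17.34 × 0.7662 = 2.033 mg/L.
Minimum DO = 8.22 − 2.033 = 6.187 mg/L.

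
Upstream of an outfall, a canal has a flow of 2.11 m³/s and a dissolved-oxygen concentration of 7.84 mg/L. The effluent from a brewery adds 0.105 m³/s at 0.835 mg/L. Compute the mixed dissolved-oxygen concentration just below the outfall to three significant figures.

7.51 mg/L

Flow-weighted mixing: C = (Q_r C_r + Q_w C_w)/(Q_r + Q_w)
= (2.11×7.84 + 0.105×0.835)/(2.11 + 0.105) = 16.63/2.215 = 7.508 mg/L.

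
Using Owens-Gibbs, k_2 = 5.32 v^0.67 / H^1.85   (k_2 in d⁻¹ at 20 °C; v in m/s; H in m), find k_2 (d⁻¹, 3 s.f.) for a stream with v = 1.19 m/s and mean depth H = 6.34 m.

k_2 = 5.32 × 1.19^0.67 / 6.34^1.85 = 5.32 × 1.124 / 30.47 = 0.1962 d⁻¹.

k_2 ≈ 0.196 d⁻¹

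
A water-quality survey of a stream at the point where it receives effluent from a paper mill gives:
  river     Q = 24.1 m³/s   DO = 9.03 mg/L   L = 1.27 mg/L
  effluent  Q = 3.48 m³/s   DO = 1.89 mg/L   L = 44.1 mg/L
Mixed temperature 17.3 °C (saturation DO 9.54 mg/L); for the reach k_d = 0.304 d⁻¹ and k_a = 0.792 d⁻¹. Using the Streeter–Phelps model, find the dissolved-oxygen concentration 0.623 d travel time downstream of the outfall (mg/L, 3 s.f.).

Mixed DO = (24.1×9.03 + 3.48×1.89)/(24.1+3.48) = 224.2/27.58 = 8.129 mg/L.
Mixed L₀ = (24.1×1.27 + 3.48×44.1)/(27.58) = 184.1/27.58 = 6.674 mg/L.
Initial deficit D₀ = C_s − DO₀ = 9.54 − 8.129 = 1.411 mg/L.
D(0.623) = [0.304×6.674/(0.792−0.304)](e^(−0.304×0.623) − e^(−0.792×0.623)) + 1.411 e^(−0.792×0.623)
= 4.158 × (0.8275 − 0.6105) + 1.411 × 0.6105 = 1.763 mg/L.
DO = 9.54 − 1.763 = 7.777 mg/L.

DO ≈ 7.78 mg/L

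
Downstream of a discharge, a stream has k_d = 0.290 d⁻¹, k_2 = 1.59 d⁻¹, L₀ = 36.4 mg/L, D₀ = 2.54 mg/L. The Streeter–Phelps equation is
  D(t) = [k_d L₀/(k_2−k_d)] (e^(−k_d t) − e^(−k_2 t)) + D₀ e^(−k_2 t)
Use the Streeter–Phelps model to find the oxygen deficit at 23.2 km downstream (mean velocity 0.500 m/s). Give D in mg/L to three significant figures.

Travel time t = x/v = 23.2 km / (0.500 m/s) = 23200 m / 0.500 m/s = 46400 s = 0.5370 d.
k_d L₀/(k_2−k_d) = 0.290×36.4/(1.59−0.290) = 10.56/1.300 = 8.120 mg/L.
e^(−k_d t) = e^(−0.290×0.5370) = 0.8558; e^(−k_2 t) = e^(−1.59×0.5370) = 0.4258.
D = 8.120 × (0.8558 − 0.4258) + 2.54 × 0.4258 = 3.492 + 1.081 = 4.573 mg/L.

D ≈ 4.57 mg/L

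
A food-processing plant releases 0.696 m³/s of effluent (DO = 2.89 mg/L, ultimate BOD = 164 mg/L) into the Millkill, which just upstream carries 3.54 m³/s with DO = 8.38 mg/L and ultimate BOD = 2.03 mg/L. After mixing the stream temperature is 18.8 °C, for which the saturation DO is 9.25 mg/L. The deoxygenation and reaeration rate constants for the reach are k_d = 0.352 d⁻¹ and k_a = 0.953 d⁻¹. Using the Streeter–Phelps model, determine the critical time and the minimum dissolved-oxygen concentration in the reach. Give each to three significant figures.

t_c ≈ 1.47 d; minimum DO ≈ 2.95 mg/L

Mixed DO = (3.54×8.38 + 0.696×2.89)/(3.54+0.696) = 31.68/4.236 = 7.478 mg/L.
Mixed L₀ = (3.54×2.03 + 0.696×164)/(4.236) = 121.3/4.236 = 28.64 mg/L.
Initial deficit D₀ = C_s − DO₀ = 9.25 − 7.478 = 1.772 mg/L.
t_c = (1/0.6010) ln[(0.953/0.352)(1 − 1.772×0.6010/(0.352×28.64))] = 1.664 × ln(2.421) = 1.471 d.
D_c = (0.352/0.953) × 28.64 × e^(−0.352×1.471) = 0.3694 × 28.64 × 0.5957 = 6.303 mg/L.
Minimum DO = 9.25 − 6.303 = 2.947 mg/L.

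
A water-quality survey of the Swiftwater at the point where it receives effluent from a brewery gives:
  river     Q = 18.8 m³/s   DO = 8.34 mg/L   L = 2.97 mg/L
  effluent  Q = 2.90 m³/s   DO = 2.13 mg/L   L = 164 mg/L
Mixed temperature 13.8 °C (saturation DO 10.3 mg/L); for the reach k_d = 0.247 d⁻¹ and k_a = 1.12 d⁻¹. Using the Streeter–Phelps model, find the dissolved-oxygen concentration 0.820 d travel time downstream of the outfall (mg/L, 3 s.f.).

Mixed DO = (18.8×8.34 + 2.90×2.13)/(18.8+2.90) = 163.0/21.70 = 7.510 mg/L.
Mixed L₀ = (18.8×2.97 + 2.90×164)/(21.70) = 531.4/21.70 = 24.49 mg/L.
Initial deficit D₀ = C_s − DO₀ = 10.3 − 7.510 = 2.790 mg/L.
D(0.820) = [0.247×24.49/(1.12−0.247)](e^(−0.247×0.820) − e^(−1.12×0.820)) + 2.790 e^(−1.12×0.820)
= 6.929 × (0.8167 − 0.3992) + 2.790 × 0.3992 = 4.006 mg/L.
DO = 10.3 − 4.006 = 6.294 mg/L.

DO ≈ 6.29 mg/L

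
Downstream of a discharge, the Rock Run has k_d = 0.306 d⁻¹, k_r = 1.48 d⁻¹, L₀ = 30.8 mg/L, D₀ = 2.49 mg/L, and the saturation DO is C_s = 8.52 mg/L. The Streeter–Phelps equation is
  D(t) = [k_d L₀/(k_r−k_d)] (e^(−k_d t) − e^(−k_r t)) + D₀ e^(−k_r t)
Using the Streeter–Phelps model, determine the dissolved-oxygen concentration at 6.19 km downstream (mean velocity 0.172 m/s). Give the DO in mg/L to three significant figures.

Travel time t = x/v = 6.19 km / (0.172 m/s) = 6190 m / 0.172 m/s = 35990 s = 0.4165 d.
k_d L₀/(k_r−k_d) = 0.306×30.8/(1.48−0.306) = 9.425/1.174 = 8.028 mg/L.
e^(−k_d t) = e^(−0.306×0.4165) = 0.8803; e^(−k_r t) = e^(−1.48×0.4165) = 0.5398.
D = 8.028 × (0.8803 − 0.5398) + 2.49 × 0.5398 = 2.733 + 1.344 = 4.078 mg/L.
DO = C_s − D = 8.52 − 4.078 = 4.442 mg/L.

DO ≈ 4.44 mg/L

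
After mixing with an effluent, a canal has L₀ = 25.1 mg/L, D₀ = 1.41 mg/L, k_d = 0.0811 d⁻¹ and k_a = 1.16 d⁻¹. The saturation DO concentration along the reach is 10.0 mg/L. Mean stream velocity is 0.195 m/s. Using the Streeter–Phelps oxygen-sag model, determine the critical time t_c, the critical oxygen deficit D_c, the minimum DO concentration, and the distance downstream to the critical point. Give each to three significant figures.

With k_a/k_d = 14.30 and 1 − D₀(k_a−k_d)/(k_d L₀) = 0.2527,
t_c = ln(14.30 × 0.2527) / (1.16 − 0.0811) = ln(3.614) / 1.079 = 1.285/1.079 = 1.191 d.
D_c = (k_d/k_a) L₀ e^(−k_d t_c) = (0.0811/1.16) × 25.1 × e^(−0.0811×1.191) = 0.06991 × 25.1 × 0.9079 = 1.593 mg/L.
Minimum DO = C_s − D_c = 10.0 − 1.593 = 8.407 mg/L.
x_c = v t_c = 0.195 m/s × 1.191 d × 86400 s/d = 20060 m ≈ 20.1 km.

t_c ≈ 1.19 d; D_c ≈ 1.59 mg/L; min DO ≈ 8.41 mg/L; x_c ≈ 20.1 km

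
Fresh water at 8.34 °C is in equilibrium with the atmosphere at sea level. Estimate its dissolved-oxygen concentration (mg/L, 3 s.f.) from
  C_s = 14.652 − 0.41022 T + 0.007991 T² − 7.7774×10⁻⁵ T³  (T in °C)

C_s ≈ 11.7 mg/L

C_s = 14.652 − 0.41022×8.34 + 0.007991×8.34² − 7.7774×10⁻⁵×8.34³ = 11.74 mg/L.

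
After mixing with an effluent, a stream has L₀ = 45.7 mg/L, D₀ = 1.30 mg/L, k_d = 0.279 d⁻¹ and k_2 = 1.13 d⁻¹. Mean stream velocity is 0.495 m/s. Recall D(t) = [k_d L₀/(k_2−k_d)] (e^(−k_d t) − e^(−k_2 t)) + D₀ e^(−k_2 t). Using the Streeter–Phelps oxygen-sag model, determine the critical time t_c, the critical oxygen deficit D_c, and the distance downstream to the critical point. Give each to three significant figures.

t_c ≈ 1.54 d; D_c ≈ 7.35 mg/L; x_c ≈ 65.7 km

t_c = [1/(k_2−k_d)] ln[(k_2/k_d)(1 − D₀(k_2−k_d)/(k_d L₀))]
= [1/(1.13−0.279)] ln[(1.13/0.279)(1 − 1.30×0.8510/(0.279×45.7))]
= (1/0.8510) ln[4.050 × 0.9132] = 1.175 × ln(3.699) = 1.175 × 1.308 = 1.537 d.
D_c = (k_d/k_2) L₀ e^(−k_d t_c) = (0.279/1.13) × 45.7 × e^(−0.279×1.537) = 0.2469 × 45.7 × 0.6513 = 7.349 mg/L.
x_c = v t_c = 0.495 m/s × 1.537 d × 86400 s/d = 65730 m ≈ 65.7 km.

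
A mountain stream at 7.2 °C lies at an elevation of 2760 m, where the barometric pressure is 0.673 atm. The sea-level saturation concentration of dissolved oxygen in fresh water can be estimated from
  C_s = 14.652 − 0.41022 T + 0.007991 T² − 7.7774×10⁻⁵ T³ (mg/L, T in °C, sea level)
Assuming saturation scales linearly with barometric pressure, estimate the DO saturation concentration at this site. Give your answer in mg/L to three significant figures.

C_s ≈ 8.13 mg/L

At sea level: C_s = 14.652 − 0.41022×7.2 + 0.007991×7.2² − 7.7774×10⁻⁵×7.2³ = 12.08 mg/L.
Pressure correction: C_s' = 12.08 × 0.673 = 8.132 mg/L.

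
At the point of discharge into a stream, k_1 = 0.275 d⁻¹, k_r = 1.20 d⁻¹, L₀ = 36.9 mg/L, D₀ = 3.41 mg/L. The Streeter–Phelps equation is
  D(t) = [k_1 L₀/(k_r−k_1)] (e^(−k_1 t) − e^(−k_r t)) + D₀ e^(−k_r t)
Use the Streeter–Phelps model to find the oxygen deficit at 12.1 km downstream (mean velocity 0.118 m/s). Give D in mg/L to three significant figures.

Travel time t = x/v = 12.1 km / (0.118 m/s) = 12100 m / 0.118 m/s = 102500 s = 1.187 d.
k_1 L₀/(k_r−k_1) = 0.275×36.9/(1.20−0.275) = 10.15/0.9250 = 10.97 mg/L.
e^(−k_1 t) = e^(−0.275×1.187) = 0.7215; e^(−k_r t) = e^(−1.20×1.187) = 0.2407.
D = 10.97 × (0.7215 − 0.2407) + 3.41 × 0.2407 = 5.275 + 0.8208 = 6.096 mg/L.

D ≈ 6.10 mg/L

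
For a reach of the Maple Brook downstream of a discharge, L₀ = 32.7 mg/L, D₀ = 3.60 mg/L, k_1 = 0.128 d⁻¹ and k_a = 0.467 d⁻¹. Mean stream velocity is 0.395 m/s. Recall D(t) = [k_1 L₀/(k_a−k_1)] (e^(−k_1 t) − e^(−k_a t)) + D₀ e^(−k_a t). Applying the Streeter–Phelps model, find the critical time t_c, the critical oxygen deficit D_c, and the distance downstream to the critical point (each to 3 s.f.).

With k_a/k_1 = 3.648 and 1 − D₀(k_a−k_1)/(k_1 L₀) = 0.7084,
t_c = ln(3.648 × 0.7084) / (0.467 − 0.128) = ln(2.585) / 0.3390 = 0.9496/0.3390 = 2.801 d.
D_c = (k_1/k_a) L₀ e^(−k_1 t_c) = (0.128/0.467) × 32.7 × e^(−0.128×2.801) = 0.2741 × 32.7 × 0.6987 = 6.262 mg/L.
x_c = v t_c = 0.395 m/s × 2.801 d × 86400 s/d = 95600 m ≈ 95.6 km.

t_c ≈ 2.80 d; D_c ≈ 6.26 mg/L; x_c ≈ 95.6 km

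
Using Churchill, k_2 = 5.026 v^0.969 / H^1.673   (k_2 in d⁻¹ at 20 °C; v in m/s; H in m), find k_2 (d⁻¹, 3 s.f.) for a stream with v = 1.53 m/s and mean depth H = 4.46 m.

k_2 = 5.026 × 1.53^0.969 / 4.46^1.673 = 5.026 × 1.510 / 12.20 = 0.6221 d⁻¹.

k_2 ≈ 0.622 d⁻¹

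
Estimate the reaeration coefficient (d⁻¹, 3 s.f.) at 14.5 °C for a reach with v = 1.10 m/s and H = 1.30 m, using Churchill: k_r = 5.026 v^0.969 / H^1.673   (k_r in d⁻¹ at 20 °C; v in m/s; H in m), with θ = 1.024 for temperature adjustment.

k_r(20) = 5.026 × 1.10^0.969 / 1.30^1.673 = 5.026 × 1.097 / 1.551 = 3.554 d⁻¹.
k_r(14.5) = 3.554 × 1.024^(14.5−20) = 3.554 × 0.8777 = 3.119 d⁻¹.

k_r ≈ 3.12 d⁻¹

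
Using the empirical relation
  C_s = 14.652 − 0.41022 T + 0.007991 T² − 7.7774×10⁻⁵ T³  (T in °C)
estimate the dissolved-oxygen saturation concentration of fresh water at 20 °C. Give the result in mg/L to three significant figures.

C_s ≈ 9.02 mg/L

C_s = 14.652 − 0.41022×20 + 0.007991×20² − 7.7774×10⁻⁵×20³ = 9.022 mg/L.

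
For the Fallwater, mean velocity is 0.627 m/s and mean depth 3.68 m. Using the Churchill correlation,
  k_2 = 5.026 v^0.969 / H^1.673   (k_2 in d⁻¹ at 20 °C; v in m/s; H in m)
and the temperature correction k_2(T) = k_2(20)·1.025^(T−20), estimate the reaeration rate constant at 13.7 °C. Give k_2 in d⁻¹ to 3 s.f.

k_2(20) = 5.026 × 0.627^0.969 / 3.68^1.673 = 5.026 × 0.6361 / 8.844 = 0.3615 d⁻¹.
k_2(13.7) = 0.3615 × 1.025^(13.7−20) = 0.3615 × 0.8559 = 0.3094 d⁻¹.

k_2 ≈ 0.309 d⁻¹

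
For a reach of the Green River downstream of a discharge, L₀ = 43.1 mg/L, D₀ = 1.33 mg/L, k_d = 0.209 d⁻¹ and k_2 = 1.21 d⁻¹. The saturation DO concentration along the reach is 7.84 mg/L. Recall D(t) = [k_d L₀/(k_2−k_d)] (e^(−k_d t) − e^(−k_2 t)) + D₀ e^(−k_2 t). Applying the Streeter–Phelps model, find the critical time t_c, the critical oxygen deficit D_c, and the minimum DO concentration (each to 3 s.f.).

With k_2/k_d = 5.789 and 1 − D₀(k_2−k_d)/(k_d L₀) = 0.8522,
t_c = ln(5.789 × 0.8522) / (1.21 − 0.209) = ln(4.934) / 1.001 = 1.596/1.001 = 1.595 d.
D_c = (k_d/k_2) L₀ e^(−k_d t_c) = (0.209/1.21) × 43.1 × e^(−0.209×1.595) = 0.1727 × 43.1 × 0.7166 = 5.335 mg/L.
Minimum DO = C_s − D_c = 7.84 − 5.335 = 2.505 mg/L.

t_c ≈ 1.59 d; D_c ≈ 5.33 mg/L; min DO ≈ 2.51 mg/L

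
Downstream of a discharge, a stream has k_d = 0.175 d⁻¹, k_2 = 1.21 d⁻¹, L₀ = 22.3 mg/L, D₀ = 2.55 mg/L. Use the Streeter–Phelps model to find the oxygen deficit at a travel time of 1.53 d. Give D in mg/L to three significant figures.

k_d L₀/(k_2−k_d) = 0.175×22.3/(1.21−0.175) = 3.902/1.035 = 3.771 mg/L.
e^(−k_d t) = e^(−0.175×1.530) = 0.7651; e^(−k_2 t) = e^(−1.21×1.530) = 0.1570.
D = 3.771 × (0.7651 − 0.1570) + 2.55 × 0.1570 = 2.293 + 0.4004 = 2.693 mg/L.

D ≈ 2.69 mg/L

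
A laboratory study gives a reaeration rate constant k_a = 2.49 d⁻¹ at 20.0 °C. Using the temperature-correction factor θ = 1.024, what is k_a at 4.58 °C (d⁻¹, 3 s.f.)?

k_a ≈ 1.73 d⁻¹

k_a(T₂) = k_a(T₁) · θ^(T₂−T₁) = 2.49 × 1.024^(4.58−20.0)
= 2.49 × 1.024^-15.4 = 2.49 × 0.6937 = 1.727 d⁻¹.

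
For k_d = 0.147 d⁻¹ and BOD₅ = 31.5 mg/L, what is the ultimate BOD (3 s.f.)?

L₀ ≈ 60.5 mg/L

BOD₅ = L₀(1 − e^(−5k_d)) ⇒ L₀ = BOD₅ / (1 − e^(−5×0.147))
= 31.5 / (1 − 0.4795) = 31.5 / 0.5205 = 60.52 mg/L.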